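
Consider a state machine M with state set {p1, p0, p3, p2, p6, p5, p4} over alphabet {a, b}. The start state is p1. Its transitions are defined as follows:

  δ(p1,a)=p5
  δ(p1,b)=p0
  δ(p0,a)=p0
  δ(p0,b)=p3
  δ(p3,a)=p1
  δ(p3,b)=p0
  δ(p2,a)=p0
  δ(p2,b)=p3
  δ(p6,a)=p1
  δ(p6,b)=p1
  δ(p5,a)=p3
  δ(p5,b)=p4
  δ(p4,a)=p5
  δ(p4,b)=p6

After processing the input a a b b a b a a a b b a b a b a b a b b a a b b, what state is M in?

p6

Trace: p1 -a-> p5 -a-> p3 -b-> p0 -b-> p3 -a-> p1 -b-> p0 -a-> p0 -a-> p0 -a-> p0 -b-> p3 -b-> p0 -a-> p0 -b-> p3 -a-> p1 -b-> p0 -a-> p0 -b-> p3 -a-> p1 -b-> p0 -b-> p3 -a-> p1 -a-> p5 -b-> p4 -b-> p6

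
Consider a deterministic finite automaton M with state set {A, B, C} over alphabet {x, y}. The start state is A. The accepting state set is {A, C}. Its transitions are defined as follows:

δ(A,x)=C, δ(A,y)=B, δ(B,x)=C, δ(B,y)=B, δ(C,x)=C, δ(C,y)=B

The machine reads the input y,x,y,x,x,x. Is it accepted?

Trace: A -y-> B -x-> C -y-> B -x-> C -x-> C -x-> C
End state C is accepting.

Yes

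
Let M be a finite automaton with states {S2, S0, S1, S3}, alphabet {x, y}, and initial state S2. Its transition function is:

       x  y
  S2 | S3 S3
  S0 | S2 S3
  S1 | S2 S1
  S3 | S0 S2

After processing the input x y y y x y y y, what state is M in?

start at S2
read 'x': S2 → S3
read 'y': S3 → S2
read 'y': S2 → S3
read 'y': S3 → S2
read 'x': S2 → S3
read 'y': S3 → S2
read 'y': S2 → S3
read 'y': S3 → S2

S2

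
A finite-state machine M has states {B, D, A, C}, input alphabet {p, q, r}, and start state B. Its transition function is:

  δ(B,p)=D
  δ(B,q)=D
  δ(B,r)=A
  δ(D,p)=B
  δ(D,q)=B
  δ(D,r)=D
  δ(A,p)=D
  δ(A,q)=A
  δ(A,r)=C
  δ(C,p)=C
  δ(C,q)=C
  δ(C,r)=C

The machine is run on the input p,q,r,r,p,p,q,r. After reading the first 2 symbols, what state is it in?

start at B
read 'p': B → D
read 'q': D → B
After 2 symbols: B.

B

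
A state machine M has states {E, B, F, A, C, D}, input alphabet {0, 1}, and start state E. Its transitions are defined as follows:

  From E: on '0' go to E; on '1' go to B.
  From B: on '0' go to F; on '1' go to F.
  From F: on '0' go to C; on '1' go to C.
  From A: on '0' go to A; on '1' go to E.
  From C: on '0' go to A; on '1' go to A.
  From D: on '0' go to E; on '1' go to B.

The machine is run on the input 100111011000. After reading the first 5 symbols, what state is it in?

E

Trace: E -1-> B -0-> F -0-> C -1-> A -1-> E
After 5 symbols: E.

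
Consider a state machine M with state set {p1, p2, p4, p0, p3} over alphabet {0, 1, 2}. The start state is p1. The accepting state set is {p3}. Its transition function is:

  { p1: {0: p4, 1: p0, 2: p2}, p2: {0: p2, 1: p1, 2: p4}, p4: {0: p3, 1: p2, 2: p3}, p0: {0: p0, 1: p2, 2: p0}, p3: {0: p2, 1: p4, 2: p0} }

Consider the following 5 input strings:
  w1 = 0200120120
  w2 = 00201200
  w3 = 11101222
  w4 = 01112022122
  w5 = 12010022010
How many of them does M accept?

w1:
  start at p1
  read '0': p1 → p4
  read '2': p4 → p3
  read '0': p3 → p2
  read '0': p2 → p2
  read '1': p2 → p1
  read '2': p1 → p2
  read '0': p2 → p2
  read '1': p2 → p1
  read '2': p1 → p2
  read '0': p2 → p2
  end p2, rejected
w2:
  start at p1
  read '0': p1 → p4
  read '0': p4 → p3
  read '2': p3 → p0
  read '0': p0 → p0
  read '1': p0 → p2
  read '2': p2 → p4
  read '0': p4 → p3
  read '0': p3 → p2
  end p2, rejected
w3:
  start at p1
  read '1': p1 → p0
  read '1': p0 → p2
  read '1': p2 → p1
  read '0': p1 → p4
  read '1': p4 → p2
  read '2': p2 → p4
  read '2': p4 → p3
  read '2': p3 → p0
  end p0, rejected
w4:
  start at p1
  read '0': p1 → p4
  read '1': p4 → p2
  read '1': p2 → p1
  read '1': p1 → p0
  read '2': p0 → p0
  read '0': p0 → p0
  read '2': p0 → p0
  read '2': p0 → p0
  read '1': p0 → p2
  read '2': p2 → p4
  read '2': p4 → p3
  end p3, accepted
w5:
  start at p1
  read '1': p1 → p0
  read '2': p0 → p0
  read '0': p0 → p0
  read '1': p0 → p2
  read '0': p2 → p2
  read '0': p2 → p2
  read '2': p2 → p4
  read '2': p4 → p3
  read '0': p3 → p2
  read '1': p2 → p1
  read '0': p1 → p4
  end p4, rejected

1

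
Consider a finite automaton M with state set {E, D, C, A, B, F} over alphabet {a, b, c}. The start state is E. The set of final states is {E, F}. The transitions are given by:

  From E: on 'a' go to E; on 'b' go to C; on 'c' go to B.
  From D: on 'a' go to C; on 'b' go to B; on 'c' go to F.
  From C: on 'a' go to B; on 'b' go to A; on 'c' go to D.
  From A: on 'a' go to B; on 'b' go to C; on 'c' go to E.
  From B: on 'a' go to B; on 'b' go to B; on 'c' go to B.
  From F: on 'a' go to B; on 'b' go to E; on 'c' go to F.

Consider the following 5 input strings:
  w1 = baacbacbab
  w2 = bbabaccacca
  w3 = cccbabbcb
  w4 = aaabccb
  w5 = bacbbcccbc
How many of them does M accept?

1

w1: E → C → B → B → B → B → B → B → B → B → B  → end B, rejected
w2: E → C → A → B → B → B → B → B → B → B → B → B  → end B, rejected
w3: E → B → B → B → B → B → B → B → B → B  → end B, rejected
w4: E → E → E → E → C → D → F → E  → end E, accepted
w5: E → C → B → B → B → B → B → B → B → B → B  → end B, rejected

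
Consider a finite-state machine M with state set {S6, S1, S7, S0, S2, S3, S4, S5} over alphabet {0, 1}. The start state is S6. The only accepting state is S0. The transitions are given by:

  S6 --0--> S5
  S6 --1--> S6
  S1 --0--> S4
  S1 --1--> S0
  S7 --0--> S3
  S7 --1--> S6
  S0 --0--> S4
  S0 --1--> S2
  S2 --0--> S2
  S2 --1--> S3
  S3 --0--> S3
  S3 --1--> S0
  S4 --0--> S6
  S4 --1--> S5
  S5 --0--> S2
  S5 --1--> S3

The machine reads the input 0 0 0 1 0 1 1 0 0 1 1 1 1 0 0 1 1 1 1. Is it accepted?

Yes

S6 → S5 → S2 → S2 → S3 → S3 → S0 → S2 → S2 → S2 → S3 → S0 → S2 → S3 → S3 → S3 → S0 → S2 → S3 → S0
End state S0 is accepting.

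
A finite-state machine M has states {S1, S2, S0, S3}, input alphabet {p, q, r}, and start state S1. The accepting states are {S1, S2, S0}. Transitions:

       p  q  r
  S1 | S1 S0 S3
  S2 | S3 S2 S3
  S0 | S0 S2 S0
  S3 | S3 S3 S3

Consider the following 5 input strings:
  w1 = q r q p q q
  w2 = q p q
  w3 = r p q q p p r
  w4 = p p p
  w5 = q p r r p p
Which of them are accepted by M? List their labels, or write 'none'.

w1: Trace: S1 -q-> S0 -r-> S0 -q-> S2 -p-> S3 -q-> S3 -q-> S3  → end S3, rejected
w2: Trace: S1 -q-> S0 -p-> S0 -q-> S2  → end S2, accepted
w3: Trace: S1 -r-> S3 -p-> S3 -q-> S3 -q-> S3 -p-> S3 -p-> S3 -r-> S3  → end S3, rejected
w4: Trace: S1 -p-> S1 -p-> S1 -p-> S1  → end S1, accepted
w5: Trace: S1 -q-> S0 -p-> S0 -r-> S0 -r-> S0 -p-> S0 -p-> S0  → end S0, accepted

w2, w4, w5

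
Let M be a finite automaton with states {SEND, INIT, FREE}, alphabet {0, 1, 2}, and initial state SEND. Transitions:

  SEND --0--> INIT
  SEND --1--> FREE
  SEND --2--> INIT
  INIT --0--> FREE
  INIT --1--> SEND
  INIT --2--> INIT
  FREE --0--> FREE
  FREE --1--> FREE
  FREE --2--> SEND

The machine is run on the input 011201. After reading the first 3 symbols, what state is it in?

FREE

Trace: SEND -0-> INIT -1-> SEND -1-> FREE
After 3 symbols: FREE.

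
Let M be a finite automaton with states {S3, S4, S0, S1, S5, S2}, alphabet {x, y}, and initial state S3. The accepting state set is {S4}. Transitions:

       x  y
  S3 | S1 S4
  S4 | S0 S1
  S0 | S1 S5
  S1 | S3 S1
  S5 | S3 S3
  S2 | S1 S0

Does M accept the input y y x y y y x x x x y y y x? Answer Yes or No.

No

S3 → S4 → S1 → S3 → S4 → S1 → S1 → S3 → S1 → S3 → S1 → S1 → S1 → S1 → S3
End state S3 is not accepting.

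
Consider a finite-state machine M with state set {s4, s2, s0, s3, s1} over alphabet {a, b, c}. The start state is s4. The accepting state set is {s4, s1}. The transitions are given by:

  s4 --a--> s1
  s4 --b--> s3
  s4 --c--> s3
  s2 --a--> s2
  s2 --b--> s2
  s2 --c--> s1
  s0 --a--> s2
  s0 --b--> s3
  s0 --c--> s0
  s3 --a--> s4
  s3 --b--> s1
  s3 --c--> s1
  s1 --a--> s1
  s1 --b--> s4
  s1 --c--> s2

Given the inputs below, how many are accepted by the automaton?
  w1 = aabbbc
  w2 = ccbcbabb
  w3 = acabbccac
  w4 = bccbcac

w1: Trace: s4 -a-> s1 -a-> s1 -b-> s4 -b-> s3 -b-> s1 -c-> s2  → end s2, rejected
w2: Trace: s4 -c-> s3 -c-> s1 -b-> s4 -c-> s3 -b-> s1 -a-> s1 -b-> s4 -b-> s3  → end s3, rejected
w3: Trace: s4 -a-> s1 -c-> s2 -a-> s2 -b-> s2 -b-> s2 -c-> s1 -c-> s2 -a-> s2 -c-> s1  → end s1, accepted
w4: Trace: s4 -b-> s3 -c-> s1 -c-> s2 -b-> s2 -c-> s1 -a-> s1 -c-> s2  → end s2, rejected

1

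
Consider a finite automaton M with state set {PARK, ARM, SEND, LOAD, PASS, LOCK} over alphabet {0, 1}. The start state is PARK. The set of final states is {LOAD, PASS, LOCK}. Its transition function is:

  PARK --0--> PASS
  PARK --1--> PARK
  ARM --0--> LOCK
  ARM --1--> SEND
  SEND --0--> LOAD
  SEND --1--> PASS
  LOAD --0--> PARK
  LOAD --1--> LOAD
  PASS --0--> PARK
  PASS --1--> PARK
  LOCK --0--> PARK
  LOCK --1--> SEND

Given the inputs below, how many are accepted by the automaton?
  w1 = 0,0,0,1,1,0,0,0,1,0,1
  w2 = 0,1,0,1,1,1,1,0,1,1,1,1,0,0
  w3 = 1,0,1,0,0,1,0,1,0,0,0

1

w1:
  start at PARK
  read '0': PARK → PASS
  read '0': PASS → PARK
  read '0': PARK → PASS
  read '1': PASS → PARK
  read '1': PARK → PARK
  read '0': PARK → PASS
  read '0': PASS → PARK
  read '0': PARK → PASS
  read '1': PASS → PARK
  read '0': PARK → PASS
  read '1': PASS → PARK
  end PARK, rejected
w2:
  start at PARK
  read '0': PARK → PASS
  read '1': PASS → PARK
  read '0': PARK → PASS
  read '1': PASS → PARK
  read '1': PARK → PARK
  read '1': PARK → PARK
  read '1': PARK → PARK
  read '0': PARK → PASS
  read '1': PASS → PARK
  read '1': PARK → PARK
  read '1': PARK → PARK
  read '1': PARK → PARK
  read '0': PARK → PASS
  read '0': PASS → PARK
  end PARK, rejected
w3:
  start at PARK
  read '1': PARK → PARK
  read '0': PARK → PASS
  read '1': PASS → PARK
  read '0': PARK → PASS
  read '0': PASS → PARK
  read '1': PARK → PARK
  read '0': PARK → PASS
  read '1': PASS → PARK
  read '0': PARK → PASS
  read '0': PASS → PARK
  read '0': PARK → PASS
  end PASS, accepted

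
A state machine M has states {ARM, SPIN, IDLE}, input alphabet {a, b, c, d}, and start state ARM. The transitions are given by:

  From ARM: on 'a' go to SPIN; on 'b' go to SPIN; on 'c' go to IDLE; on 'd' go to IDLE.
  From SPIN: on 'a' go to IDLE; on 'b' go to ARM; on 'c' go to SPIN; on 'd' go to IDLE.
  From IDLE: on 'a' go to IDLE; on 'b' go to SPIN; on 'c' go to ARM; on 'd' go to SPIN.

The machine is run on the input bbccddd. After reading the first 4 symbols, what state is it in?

Trace: ARM -b-> SPIN -b-> ARM -c-> IDLE -c-> ARM
After 4 symbols: ARM.

ARM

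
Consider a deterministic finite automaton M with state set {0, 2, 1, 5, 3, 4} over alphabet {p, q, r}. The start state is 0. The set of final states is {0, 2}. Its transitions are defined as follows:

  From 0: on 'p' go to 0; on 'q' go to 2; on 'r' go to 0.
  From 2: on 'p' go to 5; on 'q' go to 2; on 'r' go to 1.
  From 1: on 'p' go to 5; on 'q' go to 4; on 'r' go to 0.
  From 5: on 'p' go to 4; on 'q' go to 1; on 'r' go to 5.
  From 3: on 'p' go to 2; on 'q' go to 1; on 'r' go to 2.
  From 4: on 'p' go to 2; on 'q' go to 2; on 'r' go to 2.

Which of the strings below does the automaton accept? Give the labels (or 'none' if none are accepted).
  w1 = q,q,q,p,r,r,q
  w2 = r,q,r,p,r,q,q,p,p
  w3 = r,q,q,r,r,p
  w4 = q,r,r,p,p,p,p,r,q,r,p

w3

w1:
  start at 0
  read 'q': 0 → 2
  read 'q': 2 → 2
  read 'q': 2 → 2
  read 'p': 2 → 5
  read 'r': 5 → 5
  read 'r': 5 → 5
  read 'q': 5 → 1
  end 1, rejected
w2:
  start at 0
  read 'r': 0 → 0
  read 'q': 0 → 2
  read 'r': 2 → 1
  read 'p': 1 → 5
  read 'r': 5 → 5
  read 'q': 5 → 1
  read 'q': 1 → 4
  read 'p': 4 → 2
  read 'p': 2 → 5
  end 5, rejected
w3:
  start at 0
  read 'r': 0 → 0
  read 'q': 0 → 2
  read 'q': 2 → 2
  read 'r': 2 → 1
  read 'r': 1 → 0
  read 'p': 0 → 0
  end 0, accepted
w4:
  start at 0
  read 'q': 0 → 2
  read 'r': 2 → 1
  read 'r': 1 → 0
  read 'p': 0 → 0
  read 'p': 0 → 0
  read 'p': 0 → 0
  read 'p': 0 → 0
  read 'r': 0 → 0
  read 'q': 0 → 2
  read 'r': 2 → 1
  read 'p': 1 → 5
  end 5, rejected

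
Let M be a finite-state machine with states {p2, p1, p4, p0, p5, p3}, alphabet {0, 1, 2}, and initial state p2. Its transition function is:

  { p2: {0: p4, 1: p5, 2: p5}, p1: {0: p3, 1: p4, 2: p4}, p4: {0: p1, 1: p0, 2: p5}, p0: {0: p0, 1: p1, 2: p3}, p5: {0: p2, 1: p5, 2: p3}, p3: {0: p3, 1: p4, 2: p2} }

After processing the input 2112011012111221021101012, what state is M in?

p2 → p5 → p5 → p5 → p3 → p3 → p4 → p0 → p0 → p1 → p4 → p0 → p1 → p4 → p5 → p3 → p4 → p1 → p4 → p0 → p1 → p3 → p4 → p1 → p4 → p5

p5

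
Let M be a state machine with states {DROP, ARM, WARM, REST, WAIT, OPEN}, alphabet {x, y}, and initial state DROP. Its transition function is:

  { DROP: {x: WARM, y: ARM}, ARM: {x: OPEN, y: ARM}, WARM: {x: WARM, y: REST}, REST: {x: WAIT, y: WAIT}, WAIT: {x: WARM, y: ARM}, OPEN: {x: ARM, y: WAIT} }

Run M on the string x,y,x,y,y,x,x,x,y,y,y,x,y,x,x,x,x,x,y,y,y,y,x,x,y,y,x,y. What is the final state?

WAIT

DROP → WARM → REST → WAIT → ARM → ARM → OPEN → ARM → OPEN → WAIT → ARM → ARM → OPEN → WAIT → WARM → WARM → WARM → WARM → WARM → REST → WAIT → ARM → ARM → OPEN → ARM → ARM → ARM → OPEN → WAIT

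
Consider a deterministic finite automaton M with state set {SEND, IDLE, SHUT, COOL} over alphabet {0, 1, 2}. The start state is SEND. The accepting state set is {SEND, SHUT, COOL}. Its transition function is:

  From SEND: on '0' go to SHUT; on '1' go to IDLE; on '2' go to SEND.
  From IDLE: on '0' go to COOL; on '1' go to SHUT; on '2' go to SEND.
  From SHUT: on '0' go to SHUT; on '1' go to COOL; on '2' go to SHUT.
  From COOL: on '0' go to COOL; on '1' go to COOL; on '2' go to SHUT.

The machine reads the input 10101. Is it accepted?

Yes

Trace: SEND -1-> IDLE -0-> COOL -1-> COOL -0-> COOL -1-> COOL
End state COOL is accepting.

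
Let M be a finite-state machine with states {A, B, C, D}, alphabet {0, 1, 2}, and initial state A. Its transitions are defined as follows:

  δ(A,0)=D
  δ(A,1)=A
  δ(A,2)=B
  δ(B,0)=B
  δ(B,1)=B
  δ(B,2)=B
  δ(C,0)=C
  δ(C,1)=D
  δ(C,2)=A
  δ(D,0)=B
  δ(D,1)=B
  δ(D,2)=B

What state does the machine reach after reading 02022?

start at A
read '0': A → D
read '2': D → B
read '0': B → B
read '2': B → B
read '2': B → B

B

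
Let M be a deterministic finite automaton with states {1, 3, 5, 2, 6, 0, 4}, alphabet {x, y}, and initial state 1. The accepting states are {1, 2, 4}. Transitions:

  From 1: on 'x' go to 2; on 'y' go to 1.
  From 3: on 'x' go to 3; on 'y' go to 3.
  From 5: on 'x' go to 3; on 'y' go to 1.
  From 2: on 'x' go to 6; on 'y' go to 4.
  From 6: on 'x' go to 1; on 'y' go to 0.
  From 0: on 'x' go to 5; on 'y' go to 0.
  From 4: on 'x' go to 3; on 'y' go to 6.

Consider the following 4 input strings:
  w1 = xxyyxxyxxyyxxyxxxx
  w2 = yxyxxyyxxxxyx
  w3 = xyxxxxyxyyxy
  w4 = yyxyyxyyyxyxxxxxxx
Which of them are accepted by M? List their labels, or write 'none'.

w1: Trace: 1 -x-> 2 -x-> 6 -y-> 0 -y-> 0 -x-> 5 -x-> 3 -y-> 3 -x-> 3 -x-> 3 -y-> 3 -y-> 3 -x-> 3 -x-> 3 -y-> 3 -x-> 3 -x-> 3 -x-> 3 -x-> 3  → end 3, rejected
w2: Trace: 1 -y-> 1 -x-> 2 -y-> 4 -x-> 3 -x-> 3 -y-> 3 -y-> 3 -x-> 3 -x-> 3 -x-> 3 -x-> 3 -y-> 3 -x-> 3  → end 3, rejected
w3: Trace: 1 -x-> 2 -y-> 4 -x-> 3 -x-> 3 -x-> 3 -x-> 3 -y-> 3 -x-> 3 -y-> 3 -y-> 3 -x-> 3 -y-> 3  → end 3, rejected
w4: Trace: 1 -y-> 1 -y-> 1 -x-> 2 -y-> 4 -y-> 6 -x-> 1 -y-> 1 -y-> 1 -y-> 1 -x-> 2 -y-> 4 -x-> 3 -x-> 3 -x-> 3 -x-> 3 -x-> 3 -x-> 3 -x-> 3  → end 3, rejected

none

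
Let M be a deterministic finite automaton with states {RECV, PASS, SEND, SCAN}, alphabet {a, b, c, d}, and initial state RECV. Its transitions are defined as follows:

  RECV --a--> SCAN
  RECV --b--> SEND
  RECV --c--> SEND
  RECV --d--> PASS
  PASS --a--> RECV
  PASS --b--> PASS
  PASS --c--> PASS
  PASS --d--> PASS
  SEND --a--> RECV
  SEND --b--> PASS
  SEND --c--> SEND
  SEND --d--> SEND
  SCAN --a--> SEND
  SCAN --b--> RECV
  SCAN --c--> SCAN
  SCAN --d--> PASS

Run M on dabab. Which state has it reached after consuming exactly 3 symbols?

RECV → PASS → RECV → SEND
After 3 symbols: SEND.

SEND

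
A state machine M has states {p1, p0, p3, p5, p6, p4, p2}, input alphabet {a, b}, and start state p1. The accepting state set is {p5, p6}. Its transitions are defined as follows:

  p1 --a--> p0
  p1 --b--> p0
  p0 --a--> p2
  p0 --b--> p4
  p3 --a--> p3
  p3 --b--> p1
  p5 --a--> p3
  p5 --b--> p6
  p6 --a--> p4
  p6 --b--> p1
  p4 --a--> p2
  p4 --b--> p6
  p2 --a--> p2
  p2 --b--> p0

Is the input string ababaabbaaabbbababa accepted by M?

Trace: p1 -a-> p0 -b-> p4 -a-> p2 -b-> p0 -a-> p2 -a-> p2 -b-> p0 -b-> p4 -a-> p2 -a-> p2 -a-> p2 -b-> p0 -b-> p4 -b-> p6 -a-> p4 -b-> p6 -a-> p4 -b-> p6 -a-> p4
End state p4 is not accepting.

No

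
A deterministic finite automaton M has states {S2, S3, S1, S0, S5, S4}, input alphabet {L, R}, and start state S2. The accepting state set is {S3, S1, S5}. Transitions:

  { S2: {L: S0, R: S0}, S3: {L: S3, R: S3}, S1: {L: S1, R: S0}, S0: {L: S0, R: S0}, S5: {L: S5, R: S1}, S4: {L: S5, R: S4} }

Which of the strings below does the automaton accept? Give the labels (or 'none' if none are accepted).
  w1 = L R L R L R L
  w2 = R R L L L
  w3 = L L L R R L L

w1: S2 → S0 → S0 → S0 → S0 → S0 → S0 → S0  → end S0, rejected
w2: S2 → S0 → S0 → S0 → S0 → S0  → end S0, rejected
w3: S2 → S0 → S0 → S0 → S0 → S0 → S0 → S0  → end S0, rejected

none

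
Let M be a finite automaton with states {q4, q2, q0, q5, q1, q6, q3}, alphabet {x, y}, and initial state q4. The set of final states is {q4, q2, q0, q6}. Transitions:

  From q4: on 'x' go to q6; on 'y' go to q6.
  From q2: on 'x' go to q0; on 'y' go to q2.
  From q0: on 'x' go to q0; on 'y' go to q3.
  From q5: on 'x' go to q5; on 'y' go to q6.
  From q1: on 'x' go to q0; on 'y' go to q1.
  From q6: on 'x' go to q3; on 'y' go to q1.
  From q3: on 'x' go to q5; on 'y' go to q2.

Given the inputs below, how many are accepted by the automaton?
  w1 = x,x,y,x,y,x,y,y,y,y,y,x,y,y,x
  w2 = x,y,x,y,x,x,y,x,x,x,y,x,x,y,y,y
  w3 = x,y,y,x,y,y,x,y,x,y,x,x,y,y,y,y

1

w1: Trace: q4 -x-> q6 -x-> q3 -y-> q2 -x-> q0 -y-> q3 -x-> q5 -y-> q6 -y-> q1 -y-> q1 -y-> q1 -y-> q1 -x-> q0 -y-> q3 -y-> q2 -x-> q0  → end q0, accepted
w2: Trace: q4 -x-> q6 -y-> q1 -x-> q0 -y-> q3 -x-> q5 -x-> q5 -y-> q6 -x-> q3 -x-> q5 -x-> q5 -y-> q6 -x-> q3 -x-> q5 -y-> q6 -y-> q1 -y-> q1  → end q1, rejected
w3: Trace: q4 -x-> q6 -y-> q1 -y-> q1 -x-> q0 -y-> q3 -y-> q2 -x-> q0 -y-> q3 -x-> q5 -y-> q6 -x-> q3 -x-> q5 -y-> q6 -y-> q1 -y-> q1 -y-> q1  → end q1, rejected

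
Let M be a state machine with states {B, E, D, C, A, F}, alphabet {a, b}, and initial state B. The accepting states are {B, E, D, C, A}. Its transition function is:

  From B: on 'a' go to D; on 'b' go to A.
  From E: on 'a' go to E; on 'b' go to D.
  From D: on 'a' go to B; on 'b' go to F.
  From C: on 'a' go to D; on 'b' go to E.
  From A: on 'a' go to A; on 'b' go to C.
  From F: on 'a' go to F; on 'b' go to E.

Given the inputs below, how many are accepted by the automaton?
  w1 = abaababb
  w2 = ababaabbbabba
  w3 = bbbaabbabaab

1

w1: B → D → F → F → F → E → E → D → F  → end F, rejected
w2: B → D → F → F → E → E → E → D → F → E → E → D → F → F  → end F, rejected
w3: B → A → C → E → E → E → D → F → F → E → E → E → D  → end D, accepted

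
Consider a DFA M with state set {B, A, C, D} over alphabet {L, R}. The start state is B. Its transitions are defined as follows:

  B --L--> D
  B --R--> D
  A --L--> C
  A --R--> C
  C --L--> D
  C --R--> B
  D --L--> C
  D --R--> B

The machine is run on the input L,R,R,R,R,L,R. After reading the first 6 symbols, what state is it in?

C

Trace: B -L-> D -R-> B -R-> D -R-> B -R-> D -L-> C
After 6 symbols: C.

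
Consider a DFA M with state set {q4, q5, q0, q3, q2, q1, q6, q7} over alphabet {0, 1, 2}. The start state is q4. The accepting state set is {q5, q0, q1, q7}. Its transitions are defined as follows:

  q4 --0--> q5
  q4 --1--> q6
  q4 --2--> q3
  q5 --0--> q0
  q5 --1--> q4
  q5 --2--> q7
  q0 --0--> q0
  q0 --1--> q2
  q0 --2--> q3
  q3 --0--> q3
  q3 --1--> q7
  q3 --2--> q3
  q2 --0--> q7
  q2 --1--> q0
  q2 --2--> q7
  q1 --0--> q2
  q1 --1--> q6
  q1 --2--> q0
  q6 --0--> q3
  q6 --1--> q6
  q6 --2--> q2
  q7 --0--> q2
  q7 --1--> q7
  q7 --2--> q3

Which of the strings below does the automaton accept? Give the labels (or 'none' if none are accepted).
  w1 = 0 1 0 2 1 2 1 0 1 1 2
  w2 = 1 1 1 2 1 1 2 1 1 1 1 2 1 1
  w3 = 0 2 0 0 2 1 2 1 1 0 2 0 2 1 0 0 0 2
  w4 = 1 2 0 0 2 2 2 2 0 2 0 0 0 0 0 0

w1, w2, w3

w1: Trace: q4 -0-> q5 -1-> q4 -0-> q5 -2-> q7 -1-> q7 -2-> q3 -1-> q7 -0-> q2 -1-> q0 -1-> q2 -2-> q7  → end q7, accepted
w2: Trace: q4 -1-> q6 -1-> q6 -1-> q6 -2-> q2 -1-> q0 -1-> q2 -2-> q7 -1-> q7 -1-> q7 -1-> q7 -1-> q7 -2-> q3 -1-> q7 -1-> q7  → end q7, accepted
w3: Trace: q4 -0-> q5 -2-> q7 -0-> q2 -0-> q7 -2-> q3 -1-> q7 -2-> q3 -1-> q7 -1-> q7 -0-> q2 -2-> q7 -0-> q2 -2-> q7 -1-> q7 -0-> q2 -0-> q7 -0-> q2 -2-> q7  → end q7, accepted
w4: Trace: q4 -1-> q6 -2-> q2 -0-> q7 -0-> q2 -2-> q7 -2-> q3 -2-> q3 -2-> q3 -0-> q3 -2-> q3 -0-> q3 -0-> q3 -0-> q3 -0-> q3 -0-> q3 -0-> q3  → end q3, rejected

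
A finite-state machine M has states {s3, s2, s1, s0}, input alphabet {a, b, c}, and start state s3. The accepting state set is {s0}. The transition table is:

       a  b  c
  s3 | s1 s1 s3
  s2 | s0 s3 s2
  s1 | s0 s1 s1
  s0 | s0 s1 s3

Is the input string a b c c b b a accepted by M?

Trace: s3 -a-> s1 -b-> s1 -c-> s1 -c-> s1 -b-> s1 -b-> s1 -a-> s0
End state s0 is accepting.

Yes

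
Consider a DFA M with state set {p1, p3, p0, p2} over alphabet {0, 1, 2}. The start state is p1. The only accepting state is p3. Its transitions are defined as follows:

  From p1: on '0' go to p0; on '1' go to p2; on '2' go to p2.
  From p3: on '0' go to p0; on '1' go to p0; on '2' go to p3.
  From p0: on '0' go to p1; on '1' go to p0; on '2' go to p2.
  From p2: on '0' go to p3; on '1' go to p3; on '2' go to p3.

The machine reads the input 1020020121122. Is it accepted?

Trace: p1 -1-> p2 -0-> p3 -2-> p3 -0-> p0 -0-> p1 -2-> p2 -0-> p3 -1-> p0 -2-> p2 -1-> p3 -1-> p0 -2-> p2 -2-> p3
End state p3 is accepting.

Yes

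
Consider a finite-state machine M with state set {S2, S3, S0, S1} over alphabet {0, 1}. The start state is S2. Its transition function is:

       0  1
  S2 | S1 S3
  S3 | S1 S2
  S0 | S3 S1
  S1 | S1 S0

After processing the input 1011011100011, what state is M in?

Trace: S2 -1-> S3 -0-> S1 -1-> S0 -1-> S1 -0-> S1 -1-> S0 -1-> S1 -1-> S0 -0-> S3 -0-> S1 -0-> S1 -1-> S0 -1-> S1

S1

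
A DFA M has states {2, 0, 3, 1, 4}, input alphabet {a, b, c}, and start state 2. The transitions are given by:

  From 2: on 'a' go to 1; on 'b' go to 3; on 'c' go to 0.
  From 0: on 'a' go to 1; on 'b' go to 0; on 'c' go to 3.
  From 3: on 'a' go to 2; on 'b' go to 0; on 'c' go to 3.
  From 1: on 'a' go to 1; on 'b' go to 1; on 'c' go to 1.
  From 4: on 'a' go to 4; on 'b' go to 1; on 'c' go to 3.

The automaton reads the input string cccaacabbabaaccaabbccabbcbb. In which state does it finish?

1

start at 2
read 'c': 2 → 0
read 'c': 0 → 3
read 'c': 3 → 3
read 'a': 3 → 2
read 'a': 2 → 1
read 'c': 1 → 1
read 'a': 1 → 1
read 'b': 1 → 1
read 'b': 1 → 1
read 'a': 1 → 1
read 'b': 1 → 1
read 'a': 1 → 1
read 'a': 1 → 1
read 'c': 1 → 1
read 'c': 1 → 1
read 'a': 1 → 1
read 'a': 1 → 1
read 'b': 1 → 1
read 'b': 1 → 1
read 'c': 1 → 1
read 'c': 1 → 1
read 'a': 1 → 1
read 'b': 1 → 1
read 'b': 1 → 1
read 'c': 1 → 1
read 'b': 1 → 1
read 'b': 1 → 1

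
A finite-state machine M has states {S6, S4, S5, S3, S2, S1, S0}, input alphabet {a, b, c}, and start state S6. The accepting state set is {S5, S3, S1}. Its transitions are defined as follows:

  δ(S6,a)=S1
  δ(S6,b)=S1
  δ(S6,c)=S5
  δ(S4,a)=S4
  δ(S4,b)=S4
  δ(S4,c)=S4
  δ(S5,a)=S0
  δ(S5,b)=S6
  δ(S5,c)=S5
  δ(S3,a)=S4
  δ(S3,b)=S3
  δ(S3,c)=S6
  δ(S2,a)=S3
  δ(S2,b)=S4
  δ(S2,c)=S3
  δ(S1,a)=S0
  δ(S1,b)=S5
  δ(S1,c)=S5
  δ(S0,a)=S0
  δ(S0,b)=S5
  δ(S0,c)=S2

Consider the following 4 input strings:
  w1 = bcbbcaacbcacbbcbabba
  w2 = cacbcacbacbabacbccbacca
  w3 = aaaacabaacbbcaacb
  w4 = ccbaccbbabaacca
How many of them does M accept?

w1: Trace: S6 -b-> S1 -c-> S5 -b-> S6 -b-> S1 -c-> S5 -a-> S0 -a-> S0 -c-> S2 -b-> S4 -c-> S4 -a-> S4 -c-> S4 -b-> S4 -b-> S4 -c-> S4 -b-> S4 -a-> S4 -b-> S4 -b-> S4 -a-> S4  → end S4, rejected
w2: Trace: S6 -c-> S5 -a-> S0 -c-> S2 -b-> S4 -c-> S4 -a-> S4 -c-> S4 -b-> S4 -a-> S4 -c-> S4 -b-> S4 -a-> S4 -b-> S4 -a-> S4 -c-> S4 -b-> S4 -c-> S4 -c-> S4 -b-> S4 -a-> S4 -c-> S4 -c-> S4 -a-> S4  → end S4, rejected
w3: Trace: S6 -a-> S1 -a-> S0 -a-> S0 -a-> S0 -c-> S2 -a-> S3 -b-> S3 -a-> S4 -a-> S4 -c-> S4 -b-> S4 -b-> S4 -c-> S4 -a-> S4 -a-> S4 -c-> S4 -b-> S4  → end S4, rejected
w4: Trace: S6 -c-> S5 -c-> S5 -b-> S6 -a-> S1 -c-> S5 -c-> S5 -b-> S6 -b-> S1 -a-> S0 -b-> S5 -a-> S0 -a-> S0 -c-> S2 -c-> S3 -a-> S4  → end S4, rejected

0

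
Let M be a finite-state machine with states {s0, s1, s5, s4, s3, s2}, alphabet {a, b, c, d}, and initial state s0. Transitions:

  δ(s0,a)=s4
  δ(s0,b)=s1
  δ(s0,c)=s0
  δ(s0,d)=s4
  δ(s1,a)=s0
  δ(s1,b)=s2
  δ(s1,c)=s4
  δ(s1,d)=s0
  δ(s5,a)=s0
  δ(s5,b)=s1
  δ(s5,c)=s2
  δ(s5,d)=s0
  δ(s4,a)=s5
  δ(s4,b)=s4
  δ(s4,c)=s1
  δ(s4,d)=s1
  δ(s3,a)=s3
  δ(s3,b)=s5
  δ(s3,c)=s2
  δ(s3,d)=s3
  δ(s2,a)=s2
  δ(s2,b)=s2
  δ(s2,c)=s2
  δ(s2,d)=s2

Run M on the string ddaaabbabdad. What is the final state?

s0 → s4 → s1 → s0 → s4 → s5 → s1 → s2 → s2 → s2 → s2 → s2 → s2

s2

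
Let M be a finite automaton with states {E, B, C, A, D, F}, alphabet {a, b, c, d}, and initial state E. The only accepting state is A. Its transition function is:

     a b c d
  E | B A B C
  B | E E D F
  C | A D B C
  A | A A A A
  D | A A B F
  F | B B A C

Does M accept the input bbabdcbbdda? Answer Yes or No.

start at E
read 'b': E → A
read 'b': A → A
read 'a': A → A
read 'b': A → A
read 'd': A → A
read 'c': A → A
read 'b': A → A
read 'b': A → A
read 'd': A → A
read 'd': A → A
read 'a': A → A
End state A is accepting.

Yes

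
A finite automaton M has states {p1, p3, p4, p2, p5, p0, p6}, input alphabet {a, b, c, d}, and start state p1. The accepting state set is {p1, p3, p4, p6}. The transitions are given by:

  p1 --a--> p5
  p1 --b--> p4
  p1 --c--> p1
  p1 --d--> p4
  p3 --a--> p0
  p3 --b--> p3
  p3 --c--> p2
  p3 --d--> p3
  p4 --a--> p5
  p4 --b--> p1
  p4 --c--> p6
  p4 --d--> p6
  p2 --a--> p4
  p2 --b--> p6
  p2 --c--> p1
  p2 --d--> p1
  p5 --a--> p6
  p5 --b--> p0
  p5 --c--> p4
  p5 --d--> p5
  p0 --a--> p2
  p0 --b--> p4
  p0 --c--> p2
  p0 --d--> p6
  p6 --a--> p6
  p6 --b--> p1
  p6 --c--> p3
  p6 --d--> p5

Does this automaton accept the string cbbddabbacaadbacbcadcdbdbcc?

Yes

Trace: p1 -c-> p1 -b-> p4 -b-> p1 -d-> p4 -d-> p6 -a-> p6 -b-> p1 -b-> p4 -a-> p5 -c-> p4 -a-> p5 -a-> p6 -d-> p5 -b-> p0 -a-> p2 -c-> p1 -b-> p4 -c-> p6 -a-> p6 -d-> p5 -c-> p4 -d-> p6 -b-> p1 -d-> p4 -b-> p1 -c-> p1 -c-> p1
End state p1 is accepting.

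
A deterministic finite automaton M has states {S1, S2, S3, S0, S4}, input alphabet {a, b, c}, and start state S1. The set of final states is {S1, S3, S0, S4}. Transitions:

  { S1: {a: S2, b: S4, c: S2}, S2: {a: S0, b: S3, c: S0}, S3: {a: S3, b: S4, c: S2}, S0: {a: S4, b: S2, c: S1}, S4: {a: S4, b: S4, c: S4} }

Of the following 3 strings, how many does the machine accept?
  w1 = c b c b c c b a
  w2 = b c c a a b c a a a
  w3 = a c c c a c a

2

w1:
  start at S1
  read 'c': S1 → S2
  read 'b': S2 → S3
  read 'c': S3 → S2
  read 'b': S2 → S3
  read 'c': S3 → S2
  read 'c': S2 → S0
  read 'b': S0 → S2
  read 'a': S2 → S0
  end S0, accepted
w2:
  start at S1
  read 'b': S1 → S4
  read 'c': S4 → S4
  read 'c': S4 → S4
  read 'a': S4 → S4
  read 'a': S4 → S4
  read 'b': S4 → S4
  read 'c': S4 → S4
  read 'a': S4 → S4
  read 'a': S4 → S4
  read 'a': S4 → S4
  end S4, accepted
w3:
  start at S1
  read 'a': S1 → S2
  read 'c': S2 → S0
  read 'c': S0 → S1
  read 'c': S1 → S2
  read 'a': S2 → S0
  read 'c': S0 → S1
  read 'a': S1 → S2
  end S2, rejected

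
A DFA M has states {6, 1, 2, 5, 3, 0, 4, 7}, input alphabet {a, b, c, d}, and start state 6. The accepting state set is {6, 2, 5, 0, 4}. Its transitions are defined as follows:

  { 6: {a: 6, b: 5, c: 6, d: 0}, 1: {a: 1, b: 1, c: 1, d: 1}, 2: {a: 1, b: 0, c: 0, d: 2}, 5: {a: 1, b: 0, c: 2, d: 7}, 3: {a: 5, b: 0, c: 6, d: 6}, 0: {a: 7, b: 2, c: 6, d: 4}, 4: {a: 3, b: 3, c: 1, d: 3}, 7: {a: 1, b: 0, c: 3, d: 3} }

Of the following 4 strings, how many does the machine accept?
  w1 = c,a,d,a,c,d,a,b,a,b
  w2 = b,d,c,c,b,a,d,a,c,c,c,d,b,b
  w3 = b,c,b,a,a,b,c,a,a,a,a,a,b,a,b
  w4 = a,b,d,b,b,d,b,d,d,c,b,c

1

w1: Trace: 6 -c-> 6 -a-> 6 -d-> 0 -a-> 7 -c-> 3 -d-> 6 -a-> 6 -b-> 5 -a-> 1 -b-> 1  → end 1, rejected
w2: Trace: 6 -b-> 5 -d-> 7 -c-> 3 -c-> 6 -b-> 5 -a-> 1 -d-> 1 -a-> 1 -c-> 1 -c-> 1 -c-> 1 -d-> 1 -b-> 1 -b-> 1  → end 1, rejected
w3: Trace: 6 -b-> 5 -c-> 2 -b-> 0 -a-> 7 -a-> 1 -b-> 1 -c-> 1 -a-> 1 -a-> 1 -a-> 1 -a-> 1 -a-> 1 -b-> 1 -a-> 1 -b-> 1  → end 1, rejected
w4: Trace: 6 -a-> 6 -b-> 5 -d-> 7 -b-> 0 -b-> 2 -d-> 2 -b-> 0 -d-> 4 -d-> 3 -c-> 6 -b-> 5 -c-> 2  → end 2, accepted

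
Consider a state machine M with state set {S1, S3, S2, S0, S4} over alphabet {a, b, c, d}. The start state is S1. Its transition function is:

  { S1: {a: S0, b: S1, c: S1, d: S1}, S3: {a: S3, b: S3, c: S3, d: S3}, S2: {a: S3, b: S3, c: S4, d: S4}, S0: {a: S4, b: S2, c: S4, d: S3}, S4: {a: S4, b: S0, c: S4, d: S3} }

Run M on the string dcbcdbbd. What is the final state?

Trace: S1 -d-> S1 -c-> S1 -b-> S1 -c-> S1 -d-> S1 -b-> S1 -b-> S1 -d-> S1

S1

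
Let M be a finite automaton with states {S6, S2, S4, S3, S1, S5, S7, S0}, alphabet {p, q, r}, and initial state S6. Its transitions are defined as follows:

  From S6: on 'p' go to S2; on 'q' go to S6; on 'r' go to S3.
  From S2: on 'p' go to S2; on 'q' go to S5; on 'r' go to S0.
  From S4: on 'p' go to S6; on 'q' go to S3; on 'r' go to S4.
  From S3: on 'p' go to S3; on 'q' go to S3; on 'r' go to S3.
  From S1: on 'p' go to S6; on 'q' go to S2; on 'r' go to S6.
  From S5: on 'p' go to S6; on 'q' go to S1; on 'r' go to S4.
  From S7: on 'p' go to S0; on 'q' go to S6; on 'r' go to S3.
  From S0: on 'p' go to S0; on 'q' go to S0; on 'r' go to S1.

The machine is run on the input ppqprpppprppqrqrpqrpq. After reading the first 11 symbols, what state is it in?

start at S6
read 'p': S6 → S2
read 'p': S2 → S2
read 'q': S2 → S5
read 'p': S5 → S6
read 'r': S6 → S3
read 'p': S3 → S3
read 'p': S3 → S3
read 'p': S3 → S3
read 'p': S3 → S3
read 'r': S3 → S3
read 'p': S3 → S3
After 11 symbols: S3.

S3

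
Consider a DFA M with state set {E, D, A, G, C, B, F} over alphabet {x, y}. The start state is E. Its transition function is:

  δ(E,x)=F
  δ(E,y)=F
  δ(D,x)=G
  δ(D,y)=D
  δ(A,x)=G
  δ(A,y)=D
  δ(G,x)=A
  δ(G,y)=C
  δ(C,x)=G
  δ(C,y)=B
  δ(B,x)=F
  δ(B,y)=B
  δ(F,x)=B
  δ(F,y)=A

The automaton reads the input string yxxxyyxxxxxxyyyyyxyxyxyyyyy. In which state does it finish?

E → F → B → F → B → B → B → F → B → F → B → F → B → B → B → B → B → B → F → A → G → C → G → C → B → B → B → B

B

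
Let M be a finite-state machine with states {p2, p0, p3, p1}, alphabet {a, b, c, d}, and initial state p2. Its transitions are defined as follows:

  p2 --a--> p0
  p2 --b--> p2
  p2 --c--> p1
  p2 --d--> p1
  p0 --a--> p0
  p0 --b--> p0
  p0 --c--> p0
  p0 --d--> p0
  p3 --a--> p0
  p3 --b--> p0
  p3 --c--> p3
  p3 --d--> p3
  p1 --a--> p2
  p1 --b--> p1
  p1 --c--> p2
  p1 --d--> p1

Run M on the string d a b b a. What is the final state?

start at p2
read 'd': p2 → p1
read 'a': p1 → p2
read 'b': p2 → p2
read 'b': p2 → p2
read 'a': p2 → p0

p0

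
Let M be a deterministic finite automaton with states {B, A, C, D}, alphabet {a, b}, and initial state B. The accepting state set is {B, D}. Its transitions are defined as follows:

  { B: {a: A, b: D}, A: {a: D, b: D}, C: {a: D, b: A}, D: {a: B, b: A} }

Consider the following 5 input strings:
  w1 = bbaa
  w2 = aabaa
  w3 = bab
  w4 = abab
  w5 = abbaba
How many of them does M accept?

5

w1: B → D → A → D → B  → end B, accepted
w2: B → A → D → A → D → B  → end B, accepted
w3: B → D → B → D  → end D, accepted
w4: B → A → D → B → D  → end D, accepted
w5: B → A → D → A → D → A → D  → end D, accepted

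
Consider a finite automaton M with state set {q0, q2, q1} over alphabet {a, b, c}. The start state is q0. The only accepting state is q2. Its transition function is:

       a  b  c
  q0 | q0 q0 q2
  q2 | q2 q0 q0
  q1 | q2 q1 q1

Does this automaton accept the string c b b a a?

q0 → q2 → q0 → q0 → q0 → q0
End state q0 is not accepting.

No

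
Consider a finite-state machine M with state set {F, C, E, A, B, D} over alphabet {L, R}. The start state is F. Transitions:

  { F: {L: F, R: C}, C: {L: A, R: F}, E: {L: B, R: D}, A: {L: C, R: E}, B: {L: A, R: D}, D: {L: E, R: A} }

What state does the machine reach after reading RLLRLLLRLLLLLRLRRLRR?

F → C → A → C → F → F → F → F → C → A → C → A → C → A → E → B → D → A → C → F → C

C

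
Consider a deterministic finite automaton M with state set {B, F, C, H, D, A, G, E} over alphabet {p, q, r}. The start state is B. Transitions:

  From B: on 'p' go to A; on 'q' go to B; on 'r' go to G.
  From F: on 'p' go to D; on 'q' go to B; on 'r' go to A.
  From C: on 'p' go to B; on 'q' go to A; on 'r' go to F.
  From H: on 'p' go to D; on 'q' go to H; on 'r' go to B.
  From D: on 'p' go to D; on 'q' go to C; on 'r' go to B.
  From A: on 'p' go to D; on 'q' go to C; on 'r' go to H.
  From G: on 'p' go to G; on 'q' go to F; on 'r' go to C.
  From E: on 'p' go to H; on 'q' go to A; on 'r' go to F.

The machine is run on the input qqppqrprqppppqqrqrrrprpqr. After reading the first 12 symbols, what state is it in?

D

B → B → B → A → D → C → F → D → B → B → A → D → D
After 12 symbols: D.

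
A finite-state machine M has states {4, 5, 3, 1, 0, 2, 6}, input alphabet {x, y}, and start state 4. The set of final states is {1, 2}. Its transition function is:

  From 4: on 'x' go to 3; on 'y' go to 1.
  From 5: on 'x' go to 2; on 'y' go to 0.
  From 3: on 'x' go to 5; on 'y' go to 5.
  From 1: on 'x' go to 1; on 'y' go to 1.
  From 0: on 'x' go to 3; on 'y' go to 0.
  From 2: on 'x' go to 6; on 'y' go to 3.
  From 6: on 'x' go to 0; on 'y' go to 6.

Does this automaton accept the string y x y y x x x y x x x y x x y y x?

start at 4
read 'y': 4 → 1
read 'x': 1 → 1
read 'y': 1 → 1
read 'y': 1 → 1
read 'x': 1 → 1
read 'x': 1 → 1
read 'x': 1 → 1
read 'y': 1 → 1
read 'x': 1 → 1
read 'x': 1 → 1
read 'x': 1 → 1
read 'y': 1 → 1
read 'x': 1 → 1
read 'x': 1 → 1
read 'y': 1 → 1
read 'y': 1 → 1
read 'x': 1 → 1
End state 1 is accepting.

Yes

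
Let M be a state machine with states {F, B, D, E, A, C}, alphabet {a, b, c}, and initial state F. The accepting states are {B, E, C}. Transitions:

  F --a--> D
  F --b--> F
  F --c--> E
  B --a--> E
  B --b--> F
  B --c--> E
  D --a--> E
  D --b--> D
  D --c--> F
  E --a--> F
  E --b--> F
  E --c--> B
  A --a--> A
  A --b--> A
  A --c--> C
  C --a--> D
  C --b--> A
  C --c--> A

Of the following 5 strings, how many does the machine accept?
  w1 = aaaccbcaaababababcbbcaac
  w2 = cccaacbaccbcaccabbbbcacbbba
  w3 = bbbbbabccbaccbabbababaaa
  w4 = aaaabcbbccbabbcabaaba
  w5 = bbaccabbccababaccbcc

w1: F → D → E → F → E → B → F → E → F → D → E → F → D → D → E → F → D → D → F → F → F → E → F → D → F  → end F, rejected
w2: F → E → B → E → F → D → F → F → D → F → E → F → E → F → E → B → E → F → F → F → F → E → F → E → F → F → F → D  → end D, rejected
w3: F → F → F → F → F → F → D → D → F → E → F → D → F → E → F → D → D → D → E → F → D → D → E → F → D  → end D, rejected
w4: F → D → E → F → D → D → F → F → F → E → B → F → D → D → D → F → D → D → E → F → F → D  → end D, rejected
w5: F → F → F → D → F → E → F → F → F → E → B → E → F → D → D → E → B → E → F → E → B  → end B, accepted

1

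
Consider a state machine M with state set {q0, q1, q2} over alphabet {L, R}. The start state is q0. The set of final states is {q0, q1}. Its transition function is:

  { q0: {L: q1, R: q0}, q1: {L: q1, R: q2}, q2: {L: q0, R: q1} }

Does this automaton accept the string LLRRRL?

Yes

q0 → q1 → q1 → q2 → q1 → q2 → q0
End state q0 is accepting.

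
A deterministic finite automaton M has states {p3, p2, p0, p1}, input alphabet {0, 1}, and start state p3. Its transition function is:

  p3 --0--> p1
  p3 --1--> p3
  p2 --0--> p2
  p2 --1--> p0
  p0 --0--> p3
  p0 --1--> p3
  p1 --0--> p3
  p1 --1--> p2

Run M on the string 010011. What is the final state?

p3

Trace: p3 -0-> p1 -1-> p2 -0-> p2 -0-> p2 -1-> p0 -1-> p3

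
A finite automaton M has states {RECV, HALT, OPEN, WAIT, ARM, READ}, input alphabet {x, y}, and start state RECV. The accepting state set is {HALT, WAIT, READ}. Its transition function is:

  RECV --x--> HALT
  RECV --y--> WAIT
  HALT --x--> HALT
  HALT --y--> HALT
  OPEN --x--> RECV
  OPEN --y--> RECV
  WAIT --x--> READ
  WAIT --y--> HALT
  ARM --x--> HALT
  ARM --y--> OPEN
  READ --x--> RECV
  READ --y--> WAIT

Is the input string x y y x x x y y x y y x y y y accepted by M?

Trace: RECV -x-> HALT -y-> HALT -y-> HALT -x-> HALT -x-> HALT -x-> HALT -y-> HALT -y-> HALT -x-> HALT -y-> HALT -y-> HALT -x-> HALT -y-> HALT -y-> HALT -y-> HALT
End state HALT is accepting.

Yes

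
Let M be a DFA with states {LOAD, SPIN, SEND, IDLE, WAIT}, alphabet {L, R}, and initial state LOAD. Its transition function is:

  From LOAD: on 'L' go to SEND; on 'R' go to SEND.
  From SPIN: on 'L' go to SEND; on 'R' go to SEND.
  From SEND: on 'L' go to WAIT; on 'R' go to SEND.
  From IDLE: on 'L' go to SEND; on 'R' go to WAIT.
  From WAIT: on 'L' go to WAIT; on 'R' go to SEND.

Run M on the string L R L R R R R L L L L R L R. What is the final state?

SEND

start at LOAD
read 'L': LOAD → SEND
read 'R': SEND → SEND
read 'L': SEND → WAIT
read 'R': WAIT → SEND
read 'R': SEND → SEND
read 'R': SEND → SEND
read 'R': SEND → SEND
read 'L': SEND → WAIT
read 'L': WAIT → WAIT
read 'L': WAIT → WAIT
read 'L': WAIT → WAIT
read 'R': WAIT → SEND
read 'L': SEND → WAIT
read 'R': WAIT → SEND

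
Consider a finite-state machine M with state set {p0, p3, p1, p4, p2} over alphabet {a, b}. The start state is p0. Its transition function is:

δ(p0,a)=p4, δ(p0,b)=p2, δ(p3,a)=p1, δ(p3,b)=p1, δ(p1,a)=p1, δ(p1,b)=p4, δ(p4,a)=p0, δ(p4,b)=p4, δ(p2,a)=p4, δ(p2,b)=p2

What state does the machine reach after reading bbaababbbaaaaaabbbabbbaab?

p0 → p2 → p2 → p4 → p0 → p2 → p4 → p4 → p4 → p4 → p0 → p4 → p0 → p4 → p0 → p4 → p4 → p4 → p4 → p0 → p2 → p2 → p2 → p4 → p0 → p2

p2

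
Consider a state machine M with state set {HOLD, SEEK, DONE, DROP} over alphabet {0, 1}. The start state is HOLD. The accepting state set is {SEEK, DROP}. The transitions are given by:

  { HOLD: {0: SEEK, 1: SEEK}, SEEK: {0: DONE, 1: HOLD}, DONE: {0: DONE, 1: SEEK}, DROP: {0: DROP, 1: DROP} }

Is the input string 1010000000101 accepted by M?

start at HOLD
read '1': HOLD → SEEK
read '0': SEEK → DONE
read '1': DONE → SEEK
read '0': SEEK → DONE
read '0': DONE → DONE
read '0': DONE → DONE
read '0': DONE → DONE
read '0': DONE → DONE
read '0': DONE → DONE
read '0': DONE → DONE
read '1': DONE → SEEK
read '0': SEEK → DONE
read '1': DONE → SEEK
End state SEEK is accepting.

Yes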